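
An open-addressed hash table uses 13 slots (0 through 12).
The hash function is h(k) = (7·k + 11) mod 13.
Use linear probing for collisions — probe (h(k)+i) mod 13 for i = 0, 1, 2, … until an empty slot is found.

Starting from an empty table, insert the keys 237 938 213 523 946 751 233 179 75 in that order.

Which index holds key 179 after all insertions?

9

237 hashes to 6; slot 6 is free => place at 6.
938 hashes to 12; slot 12 is free => place at 12.
213 hashes to 7; slot 7 is free => place at 7.
523 hashes to 6; 6,7 taken => place at 8.
946 hashes to 3; slot 3 is free => place at 3.
751 hashes to 3; 3 taken => place at 4.
233 hashes to 4; 4 taken => place at 5.
179 hashes to 3; 3,4,5,6,7,8 taken => place at 9.
75 hashes to 3; 3,4,5,6,7,8,9 taken => place at 10.
Table: [—, —, —, 946, 751, 233, 237, 213, 523, 179, 75, —, 938]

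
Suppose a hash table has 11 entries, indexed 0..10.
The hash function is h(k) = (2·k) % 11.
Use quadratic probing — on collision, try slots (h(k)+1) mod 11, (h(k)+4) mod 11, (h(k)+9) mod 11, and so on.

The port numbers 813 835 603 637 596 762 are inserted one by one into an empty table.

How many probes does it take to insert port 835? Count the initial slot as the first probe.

813 hashes to 9; slot 9 is free → place at 9.
835 hashes to 9; 9 taken → place at 10.
603 hashes to 7; slot 7 is free → place at 7.
637 hashes to 9; 9,10 taken → place at 2.
596 hashes to 4; slot 4 is free → place at 4.
762 hashes to 6; slot 6 is free → place at 6.
Table: [_, _, 637, _, 596, _, 762, 603, _, 813, 835]

2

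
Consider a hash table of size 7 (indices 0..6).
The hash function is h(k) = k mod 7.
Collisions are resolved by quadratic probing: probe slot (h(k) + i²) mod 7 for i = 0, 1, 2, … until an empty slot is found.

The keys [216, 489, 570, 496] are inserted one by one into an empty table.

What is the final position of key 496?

Insert 216: h=6, slot 6 empty → index 6.
Insert 489: h=6, slot 6 occupied → index 0.
Insert 570: h=3, slot 3 empty → index 3.
Insert 496: h=6, slots 6,0,3 occupied → index 1.
Table: [489, 496, _, 570, _, _, 216]

1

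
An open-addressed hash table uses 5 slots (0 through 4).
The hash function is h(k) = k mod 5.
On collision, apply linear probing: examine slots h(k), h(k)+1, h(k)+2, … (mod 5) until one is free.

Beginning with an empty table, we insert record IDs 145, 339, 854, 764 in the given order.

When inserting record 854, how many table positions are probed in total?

3

145: h=0 -> slot 0
339: h=4 -> slot 4
854: h=4, probe 4,0,1 -> slot 1
764: h=4, probe 4,0,1,2 -> slot 2
Table: [145, 854, 764, ∅, 339]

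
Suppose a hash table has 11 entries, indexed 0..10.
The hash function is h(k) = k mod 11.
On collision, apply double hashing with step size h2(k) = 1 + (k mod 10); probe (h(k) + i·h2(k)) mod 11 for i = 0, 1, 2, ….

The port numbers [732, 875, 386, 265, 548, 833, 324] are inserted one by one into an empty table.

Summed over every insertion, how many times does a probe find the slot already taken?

Insert 732: h=6, slot 6 empty -> index 6.
Insert 875: h=6, h2=6, slot 6 occupied -> index 1.
Insert 386: h=1, h2=7, slot 1 occupied -> index 8.
Insert 265: h=1, h2=6, slot 1 occupied -> index 7.
Insert 548: h=9, slot 9 empty -> index 9.
Insert 833: h=8, h2=4, slots 8,1 occupied -> index 5.
Insert 324: h=5, h2=5, slot 5 occupied -> index 10.
Table: [., 875, ., ., ., 833, 732, 265, 386, 548, 324]

6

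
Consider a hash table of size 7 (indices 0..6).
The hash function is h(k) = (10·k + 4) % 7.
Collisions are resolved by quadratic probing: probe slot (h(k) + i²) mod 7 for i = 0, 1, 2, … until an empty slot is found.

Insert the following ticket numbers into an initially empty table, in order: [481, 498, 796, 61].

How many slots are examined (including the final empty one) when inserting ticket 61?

481 hashes to 5; slot 5 is free -> place at 5.
498 hashes to 0; slot 0 is free -> place at 0.
796 hashes to 5; 5 taken -> place at 6.
61 hashes to 5; 5,6 taken -> place at 2.
Table: [498, _, 61, _, _, 481, 796]

3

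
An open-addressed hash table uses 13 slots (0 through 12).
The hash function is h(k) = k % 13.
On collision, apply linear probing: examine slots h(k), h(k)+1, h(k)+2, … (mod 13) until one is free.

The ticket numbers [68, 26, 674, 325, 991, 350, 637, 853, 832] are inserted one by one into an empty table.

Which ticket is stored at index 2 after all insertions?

637

Insert 68: h=3, slot 3 empty => index 3.
Insert 26: h=0, slot 0 empty => index 0.
Insert 674: h=11, slot 11 empty => index 11.
Insert 325: h=0, slot 0 occupied => index 1.
Insert 991: h=3, slot 3 occupied => index 4.
Insert 350: h=12, slot 12 empty => index 12.
Insert 637: h=0, slots 0,1 occupied => index 2.
Insert 853: h=8, slot 8 empty => index 8.
Insert 832: h=0, slots 0,1,2,3,4 occupied => index 5.
Table: [26, 325, 637, 68, 991, 832, ∅, ∅, 853, ∅, ∅, 674, 350]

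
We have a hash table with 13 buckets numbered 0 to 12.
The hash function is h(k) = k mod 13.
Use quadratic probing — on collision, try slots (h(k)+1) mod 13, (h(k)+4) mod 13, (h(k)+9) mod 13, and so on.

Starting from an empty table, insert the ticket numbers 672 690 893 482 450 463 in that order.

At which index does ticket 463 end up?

672: h=9 → slot 9
690: h=1 → slot 1
893: h=9, probe 9,10 → slot 10
482: h=1, probe 1,2 → slot 2
450: h=8 → slot 8
463: h=8, probe 8,9,12 → slot 12
Table: [—, 690, 482, —, —, —, —, —, 450, 672, 893, —, 463]

12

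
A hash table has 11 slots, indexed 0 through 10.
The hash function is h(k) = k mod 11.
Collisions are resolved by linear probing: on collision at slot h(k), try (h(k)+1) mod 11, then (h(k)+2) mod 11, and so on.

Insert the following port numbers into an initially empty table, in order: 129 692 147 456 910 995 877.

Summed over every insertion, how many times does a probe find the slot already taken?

5

129 hashes to 8; slot 8 is free -> place at 8.
692 hashes to 10; slot 10 is free -> place at 10.
147 hashes to 4; slot 4 is free -> place at 4.
456 hashes to 5; slot 5 is free -> place at 5.
910 hashes to 8; 8 taken -> place at 9.
995 hashes to 5; 5 taken -> place at 6.
877 hashes to 8; 8,9,10 taken -> place at 0.
Table: [877, —, —, —, 147, 456, 995, —, 129, 910, 692]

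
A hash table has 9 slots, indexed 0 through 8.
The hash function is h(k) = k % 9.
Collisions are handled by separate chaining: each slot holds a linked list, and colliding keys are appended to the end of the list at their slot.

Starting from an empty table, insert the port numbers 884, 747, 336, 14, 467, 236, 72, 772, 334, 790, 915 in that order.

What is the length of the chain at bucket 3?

1

Insert 884: h=2, bucket 2 empty → new chain.
Insert 747: h=0, bucket 0 empty → new chain.
Insert 336: h=3, bucket 3 empty → new chain.
Insert 14: h=5, bucket 5 empty → new chain.
Insert 467: h=8, bucket 8 empty → new chain.
Insert 236: h=2, bucket 2 nonempty → append to chain.
Insert 72: h=0, bucket 0 nonempty → append to chain.
Insert 772: h=7, bucket 7 empty → new chain.
Insert 334: h=1, bucket 1 empty → new chain.
Insert 790: h=7, bucket 7 nonempty → append to chain.
Insert 915: h=6, bucket 6 empty → new chain.
Final buckets:
0: 747 -> 72
1: 334
2: 884 -> 236
3: 336
4: ∅
5: 14
6: 915
7: 772 -> 790
8: 467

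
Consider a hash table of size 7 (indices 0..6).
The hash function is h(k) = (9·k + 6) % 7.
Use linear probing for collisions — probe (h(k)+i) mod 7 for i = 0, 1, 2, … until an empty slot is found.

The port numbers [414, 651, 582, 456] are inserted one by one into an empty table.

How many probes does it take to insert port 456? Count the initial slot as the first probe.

3

Insert 414: h=1, slot 1 empty → index 1.
Insert 651: h=6, slot 6 empty → index 6.
Insert 582: h=1, slot 1 occupied → index 2.
Insert 456: h=1, slots 1,2 occupied → index 3.
Table: [., 414, 582, 456, ., ., 651]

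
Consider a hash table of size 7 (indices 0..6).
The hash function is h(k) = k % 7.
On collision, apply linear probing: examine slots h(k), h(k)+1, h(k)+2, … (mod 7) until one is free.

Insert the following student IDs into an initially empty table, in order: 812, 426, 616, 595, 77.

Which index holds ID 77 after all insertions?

812: h=0 -> slot 0
426: h=6 -> slot 6
616: h=0, probe 0,1 -> slot 1
595: h=0, probe 0,1,2 -> slot 2
77: h=0, probe 0,1,2,3 -> slot 3
Table: [812, 616, 595, 77, ., ., 426]

3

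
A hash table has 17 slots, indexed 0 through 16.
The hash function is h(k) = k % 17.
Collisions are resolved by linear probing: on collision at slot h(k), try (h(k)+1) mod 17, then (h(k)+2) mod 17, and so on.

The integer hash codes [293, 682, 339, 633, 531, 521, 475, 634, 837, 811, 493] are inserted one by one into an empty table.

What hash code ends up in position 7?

634

293 hashes to 4; slot 4 is free → place at 4.
682 hashes to 2; slot 2 is free → place at 2.
339 hashes to 16; slot 16 is free → place at 16.
633 hashes to 4; 4 taken → place at 5.
531 hashes to 4; 4,5 taken → place at 6.
521 hashes to 11; slot 11 is free → place at 11.
475 hashes to 16; 16 taken → place at 0.
634 hashes to 5; 5,6 taken → place at 7.
837 hashes to 4; 4,5,6,7 taken → place at 8.
811 hashes to 12; slot 12 is free → place at 12.
493 hashes to 0; 0 taken → place at 1.
Table: [475, 493, 682, ∅, 293, 633, 531, 634, 837, ∅, ∅, 521, 811, ∅, ∅, ∅, 339]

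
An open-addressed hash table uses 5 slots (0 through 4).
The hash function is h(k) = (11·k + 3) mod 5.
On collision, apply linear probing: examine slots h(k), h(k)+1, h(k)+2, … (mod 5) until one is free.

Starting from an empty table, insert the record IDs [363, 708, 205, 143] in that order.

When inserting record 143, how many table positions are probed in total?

4

363 hashes to 1; slot 1 is free -> place at 1.
708 hashes to 1; 1 taken -> place at 2.
205 hashes to 3; slot 3 is free -> place at 3.
143 hashes to 1; 1,2,3 taken -> place at 4.
Table: [∅, 363, 708, 205, 143]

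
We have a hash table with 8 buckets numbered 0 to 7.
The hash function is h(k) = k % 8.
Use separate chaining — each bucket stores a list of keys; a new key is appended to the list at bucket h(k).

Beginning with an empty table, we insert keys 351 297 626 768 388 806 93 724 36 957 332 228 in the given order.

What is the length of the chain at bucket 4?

Insert 351: h=7, bucket 7 empty -> new chain.
Insert 297: h=1, bucket 1 empty -> new chain.
Insert 626: h=2, bucket 2 empty -> new chain.
Insert 768: h=0, bucket 0 empty -> new chain.
Insert 388: h=4, bucket 4 empty -> new chain.
Insert 806: h=6, bucket 6 empty -> new chain.
Insert 93: h=5, bucket 5 empty -> new chain.
Insert 724: h=4, bucket 4 nonempty -> append to chain.
Insert 36: h=4, bucket 4 nonempty -> append to chain.
Insert 957: h=5, bucket 5 nonempty -> append to chain.
Insert 332: h=4, bucket 4 nonempty -> append to chain.
Insert 228: h=4, bucket 4 nonempty -> append to chain.
Final buckets:
0: 768
1: 297
2: 626
3: _
4: 388 -> 724 -> 36 -> 332 -> 228
5: 93 -> 957
6: 806
7: 351

5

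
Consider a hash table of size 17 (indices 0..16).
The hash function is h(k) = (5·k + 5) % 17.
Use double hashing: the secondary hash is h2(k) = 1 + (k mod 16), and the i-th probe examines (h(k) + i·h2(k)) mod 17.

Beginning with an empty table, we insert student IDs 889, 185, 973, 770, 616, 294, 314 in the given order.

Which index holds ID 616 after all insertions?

889 hashes to 13; slot 13 is free → place at 13.
185 hashes to 12; slot 12 is free → place at 12.
973 hashes to 8; slot 8 is free → place at 8.
770 hashes to 13, h2=3; 13 taken → place at 16.
616 hashes to 8, h2=9; 8 taken → place at 0.
294 hashes to 13, h2=7; 13 taken → place at 3.
314 hashes to 11; slot 11 is free → place at 11.
Table: [616, —, —, 294, —, —, —, —, 973, —, —, 314, 185, 889, —, —, 770]

0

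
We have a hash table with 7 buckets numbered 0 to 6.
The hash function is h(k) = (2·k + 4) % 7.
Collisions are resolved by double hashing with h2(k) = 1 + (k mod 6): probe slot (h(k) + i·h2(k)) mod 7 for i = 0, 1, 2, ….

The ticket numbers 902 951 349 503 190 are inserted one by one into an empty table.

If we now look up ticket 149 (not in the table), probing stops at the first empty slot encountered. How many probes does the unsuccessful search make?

4

Insert 902: h=2, slot 2 empty → index 2.
Insert 951: h=2, h2=4, slot 2 occupied → index 6.
Insert 349: h=2, h2=2, slot 2 occupied → index 4.
Insert 503: h=2, h2=6, slot 2 occupied → index 1.
Insert 190: h=6, h2=5, slots 6,4,2 occupied → index 0.
Table: [190, 503, 902, —, 349, —, 951]
Lookup 149: h=1, h2=6, probe 1,0,6,5 → slot 5 empty, not found.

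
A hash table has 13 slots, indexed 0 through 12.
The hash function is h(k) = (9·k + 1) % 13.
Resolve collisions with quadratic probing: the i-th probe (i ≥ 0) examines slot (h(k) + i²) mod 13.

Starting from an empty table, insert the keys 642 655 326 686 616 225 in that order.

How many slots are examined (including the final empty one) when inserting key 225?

2

642: h=7 => slot 7
655: h=7, probe 7,8 => slot 8
326: h=10 => slot 10
686: h=0 => slot 0
616: h=7, probe 7,8,11 => slot 11
225: h=11, probe 11,12 => slot 12
Table: [686, -, -, -, -, -, -, 642, 655, -, 326, 616, 225]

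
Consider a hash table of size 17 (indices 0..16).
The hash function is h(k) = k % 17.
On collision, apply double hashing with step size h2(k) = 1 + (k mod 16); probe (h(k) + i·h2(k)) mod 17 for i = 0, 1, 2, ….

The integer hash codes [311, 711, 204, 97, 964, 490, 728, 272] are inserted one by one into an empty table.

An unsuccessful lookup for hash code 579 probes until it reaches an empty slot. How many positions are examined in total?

Insert 311: h=5, slot 5 empty → index 5.
Insert 711: h=14, slot 14 empty → index 14.
Insert 204: h=0, slot 0 empty → index 0.
Insert 97: h=12, slot 12 empty → index 12.
Insert 964: h=12, h2=5, slots 12,0,5 occupied → index 10.
Insert 490: h=14, h2=11, slot 14 occupied → index 8.
Insert 728: h=14, h2=9, slot 14 occupied → index 6.
Insert 272: h=0, h2=1, slot 0 occupied → index 1.
Table: [204, 272, _, _, _, 311, 728, _, 490, _, 964, _, 97, _, 711, _, _]
Lookup 579: h=1, h2=4, probe 1,5,9 → slot 9 empty, not found.

3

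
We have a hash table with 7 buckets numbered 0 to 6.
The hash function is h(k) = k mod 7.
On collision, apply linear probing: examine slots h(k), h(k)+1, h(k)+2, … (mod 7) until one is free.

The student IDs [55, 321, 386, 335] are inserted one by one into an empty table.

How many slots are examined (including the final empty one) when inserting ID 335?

4

55: h=6 → slot 6
321: h=6, probe 6,0 → slot 0
386: h=1 → slot 1
335: h=6, probe 6,0,1,2 → slot 2
Table: [321, 386, 335, ∅, ∅, ∅, 55]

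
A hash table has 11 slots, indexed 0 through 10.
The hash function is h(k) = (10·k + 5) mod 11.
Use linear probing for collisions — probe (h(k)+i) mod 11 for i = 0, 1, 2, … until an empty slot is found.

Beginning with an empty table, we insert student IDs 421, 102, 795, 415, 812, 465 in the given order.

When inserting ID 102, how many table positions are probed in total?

2

421: h=2 → slot 2
102: h=2, probe 2,3 → slot 3
795: h=2, probe 2,3,4 → slot 4
415: h=8 → slot 8
812: h=7 → slot 7
465: h=2, probe 2,3,4,5 → slot 5
Table: [∅, ∅, 421, 102, 795, 465, ∅, 812, 415, ∅, ∅]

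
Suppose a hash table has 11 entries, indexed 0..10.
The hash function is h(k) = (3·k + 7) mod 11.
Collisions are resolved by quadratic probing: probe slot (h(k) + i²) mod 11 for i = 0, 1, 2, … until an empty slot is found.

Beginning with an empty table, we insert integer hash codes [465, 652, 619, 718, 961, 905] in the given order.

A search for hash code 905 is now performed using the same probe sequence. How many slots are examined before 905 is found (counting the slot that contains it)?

5

465 hashes to 5; slot 5 is free → place at 5.
652 hashes to 5; 5 taken → place at 6.
619 hashes to 5; 5,6 taken → place at 9.
718 hashes to 5; 5,6,9 taken → place at 3.
961 hashes to 8; slot 8 is free → place at 8.
905 hashes to 5; 5,6,9,3 taken → place at 10.
Table: [_, _, _, 718, _, 465, 652, _, 961, 619, 905]
Lookup 905: h=5, probe 5,6,9,3,10 → found at 10.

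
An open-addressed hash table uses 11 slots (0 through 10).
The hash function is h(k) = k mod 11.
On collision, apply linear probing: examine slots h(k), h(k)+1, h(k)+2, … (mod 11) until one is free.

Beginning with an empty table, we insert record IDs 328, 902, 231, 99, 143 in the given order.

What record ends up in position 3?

143

Insert 328: h=9, slot 9 empty -> index 9.
Insert 902: h=0, slot 0 empty -> index 0.
Insert 231: h=0, slot 0 occupied -> index 1.
Insert 99: h=0, slots 0,1 occupied -> index 2.
Insert 143: h=0, slots 0,1,2 occupied -> index 3.
Table: [902, 231, 99, 143, _, _, _, _, _, 328, _]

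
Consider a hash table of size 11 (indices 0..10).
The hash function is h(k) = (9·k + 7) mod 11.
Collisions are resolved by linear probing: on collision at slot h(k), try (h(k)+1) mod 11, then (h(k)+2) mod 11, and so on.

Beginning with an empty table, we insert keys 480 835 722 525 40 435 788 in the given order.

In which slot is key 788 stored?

480 hashes to 4; slot 4 is free -> place at 4.
835 hashes to 9; slot 9 is free -> place at 9.
722 hashes to 4; 4 taken -> place at 5.
525 hashes to 2; slot 2 is free -> place at 2.
40 hashes to 4; 4,5 taken -> place at 6.
435 hashes to 6; 6 taken -> place at 7.
788 hashes to 4; 4,5,6,7 taken -> place at 8.
Table: [∅, ∅, 525, ∅, 480, 722, 40, 435, 788, 835, ∅]

8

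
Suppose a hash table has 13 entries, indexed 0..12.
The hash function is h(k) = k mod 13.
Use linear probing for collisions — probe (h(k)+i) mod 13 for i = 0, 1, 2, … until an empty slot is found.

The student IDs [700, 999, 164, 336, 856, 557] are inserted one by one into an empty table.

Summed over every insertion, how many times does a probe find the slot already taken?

Insert 700: h=11, slot 11 empty → index 11.
Insert 999: h=11, slot 11 occupied → index 12.
Insert 164: h=8, slot 8 empty → index 8.
Insert 336: h=11, slots 11,12 occupied → index 0.
Insert 856: h=11, slots 11,12,0 occupied → index 1.
Insert 557: h=11, slots 11,12,0,1 occupied → index 2.
Table: [336, 856, 557, ∅, ∅, ∅, ∅, ∅, 164, ∅, ∅, 700, 999]

10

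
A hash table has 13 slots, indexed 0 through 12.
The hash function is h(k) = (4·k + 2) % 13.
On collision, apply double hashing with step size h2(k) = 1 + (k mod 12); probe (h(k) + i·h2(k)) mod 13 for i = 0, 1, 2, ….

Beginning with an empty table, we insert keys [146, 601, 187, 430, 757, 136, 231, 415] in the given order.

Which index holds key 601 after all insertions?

3

146 hashes to 1; slot 1 is free -> place at 1.
601 hashes to 1, h2=2; 1 taken -> place at 3.
187 hashes to 9; slot 9 is free -> place at 9.
430 hashes to 6; slot 6 is free -> place at 6.
757 hashes to 1, h2=2; 1,3 taken -> place at 5.
136 hashes to 0; slot 0 is free -> place at 0.
231 hashes to 3, h2=4; 3 taken -> place at 7.
415 hashes to 11; slot 11 is free -> place at 11.
Table: [136, 146, ∅, 601, ∅, 757, 430, 231, ∅, 187, ∅, 415, ∅]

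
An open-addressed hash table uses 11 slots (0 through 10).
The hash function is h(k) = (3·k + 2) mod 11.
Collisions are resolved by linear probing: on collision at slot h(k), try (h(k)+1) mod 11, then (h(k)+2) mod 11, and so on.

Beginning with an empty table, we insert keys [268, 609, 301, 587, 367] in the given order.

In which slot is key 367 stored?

7

268 hashes to 3; slot 3 is free → place at 3.
609 hashes to 3; 3 taken → place at 4.
301 hashes to 3; 3,4 taken → place at 5.
587 hashes to 3; 3,4,5 taken → place at 6.
367 hashes to 3; 3,4,5,6 taken → place at 7.
Table: [_, _, _, 268, 609, 301, 587, 367, _, _, _]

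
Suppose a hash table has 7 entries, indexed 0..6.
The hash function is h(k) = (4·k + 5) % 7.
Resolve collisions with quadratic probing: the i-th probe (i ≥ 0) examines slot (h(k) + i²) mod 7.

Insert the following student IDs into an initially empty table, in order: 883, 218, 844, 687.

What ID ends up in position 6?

883 hashes to 2; slot 2 is free => place at 2.
218 hashes to 2; 2 taken => place at 3.
844 hashes to 0; slot 0 is free => place at 0.
687 hashes to 2; 2,3 taken => place at 6.
Table: [844, —, 883, 218, —, —, 687]

687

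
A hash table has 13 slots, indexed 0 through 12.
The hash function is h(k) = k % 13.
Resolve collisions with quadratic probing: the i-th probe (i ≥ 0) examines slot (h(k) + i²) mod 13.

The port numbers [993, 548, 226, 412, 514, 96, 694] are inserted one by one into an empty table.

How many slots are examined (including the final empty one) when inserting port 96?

4

Insert 993: h=5, slot 5 empty => index 5.
Insert 548: h=2, slot 2 empty => index 2.
Insert 226: h=5, slot 5 occupied => index 6.
Insert 412: h=9, slot 9 empty => index 9.
Insert 514: h=7, slot 7 empty => index 7.
Insert 96: h=5, slots 5,6,9 occupied => index 1.
Insert 694: h=5, slots 5,6,9,1 occupied => index 8.
Table: [—, 96, 548, —, —, 993, 226, 514, 694, 412, —, —, —]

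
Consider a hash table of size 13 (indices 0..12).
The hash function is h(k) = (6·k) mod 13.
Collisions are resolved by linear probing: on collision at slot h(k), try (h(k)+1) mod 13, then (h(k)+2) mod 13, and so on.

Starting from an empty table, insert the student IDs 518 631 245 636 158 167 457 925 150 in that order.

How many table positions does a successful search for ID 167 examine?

518: h=1 -> slot 1
631: h=3 -> slot 3
245: h=1, probe 1,2 -> slot 2
636: h=7 -> slot 7
158: h=12 -> slot 12
167: h=1, probe 1,2,3,4 -> slot 4
457: h=12, probe 12,0 -> slot 0
925: h=12, probe 12,0,1,2,3,4,5 -> slot 5
150: h=3, probe 3,4,5,6 -> slot 6
Table: [457, 518, 245, 631, 167, 925, 150, 636, ., ., ., ., 158]
Lookup 167: h=1, probe 1,2,3,4 → found at 4.

4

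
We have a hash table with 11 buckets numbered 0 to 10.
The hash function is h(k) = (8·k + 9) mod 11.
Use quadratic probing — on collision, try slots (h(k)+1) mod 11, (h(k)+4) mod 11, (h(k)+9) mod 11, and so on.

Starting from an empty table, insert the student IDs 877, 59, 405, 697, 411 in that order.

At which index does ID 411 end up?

1

877 hashes to 7; slot 7 is free → place at 7.
59 hashes to 8; slot 8 is free → place at 8.
405 hashes to 4; slot 4 is free → place at 4.
697 hashes to 8; 8 taken → place at 9.
411 hashes to 8; 8,9 taken → place at 1.
Table: [-, 411, -, -, 405, -, -, 877, 59, 697, -]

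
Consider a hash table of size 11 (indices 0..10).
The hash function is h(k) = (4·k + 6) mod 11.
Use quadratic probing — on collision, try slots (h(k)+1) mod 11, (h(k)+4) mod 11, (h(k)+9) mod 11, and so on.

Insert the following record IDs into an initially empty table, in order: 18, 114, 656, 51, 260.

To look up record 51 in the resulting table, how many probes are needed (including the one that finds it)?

18 hashes to 1; slot 1 is free → place at 1.
114 hashes to 0; slot 0 is free → place at 0.
656 hashes to 1; 1 taken → place at 2.
51 hashes to 1; 1,2 taken → place at 5.
260 hashes to 1; 1,2,5 taken → place at 10.
Table: [114, 18, 656, ., ., 51, ., ., ., ., 260]
Lookup 51: h=1, probe 1,2,5 → found at 5.

3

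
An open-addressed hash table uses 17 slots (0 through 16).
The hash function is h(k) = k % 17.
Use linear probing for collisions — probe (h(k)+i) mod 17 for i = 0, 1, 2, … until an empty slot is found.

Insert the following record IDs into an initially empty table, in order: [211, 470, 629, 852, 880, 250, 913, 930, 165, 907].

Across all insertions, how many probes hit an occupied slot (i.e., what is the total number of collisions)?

Insert 211: h=7, slot 7 empty → index 7.
Insert 470: h=11, slot 11 empty → index 11.
Insert 629: h=0, slot 0 empty → index 0.
Insert 852: h=2, slot 2 empty → index 2.
Insert 880: h=13, slot 13 empty → index 13.
Insert 250: h=12, slot 12 empty → index 12.
Insert 913: h=12, slots 12,13 occupied → index 14.
Insert 930: h=12, slots 12,13,14 occupied → index 15.
Insert 165: h=12, slots 12,13,14,15 occupied → index 16.
Insert 907: h=6, slot 6 empty → index 6.
Table: [629, ∅, 852, ∅, ∅, ∅, 907, 211, ∅, ∅, ∅, 470, 250, 880, 913, 930, 165]

9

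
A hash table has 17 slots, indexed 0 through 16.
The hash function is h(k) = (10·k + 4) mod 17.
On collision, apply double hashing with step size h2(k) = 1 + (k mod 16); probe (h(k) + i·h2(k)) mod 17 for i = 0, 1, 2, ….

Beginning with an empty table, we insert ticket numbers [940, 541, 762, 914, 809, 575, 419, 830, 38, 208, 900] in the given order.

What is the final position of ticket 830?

6

940: h=3 → slot 3
541: h=8 → slot 8
762: h=8, h2=11, probe 8,2 → slot 2
914: h=15 → slot 15
809: h=2, h2=10, probe 2,12 → slot 12
575: h=8, h2=16, probe 8,7 → slot 7
419: h=12, h2=4, probe 12,16 → slot 16
830: h=8, h2=15, probe 8,6 → slot 6
38: h=10 → slot 10
208: h=10, h2=1, probe 10,11 → slot 11
900: h=11, h2=5, probe 11,16,4 → slot 4
Table: [∅, ∅, 762, 940, 900, ∅, 830, 575, 541, ∅, 38, 208, 809, ∅, ∅, 914, 419]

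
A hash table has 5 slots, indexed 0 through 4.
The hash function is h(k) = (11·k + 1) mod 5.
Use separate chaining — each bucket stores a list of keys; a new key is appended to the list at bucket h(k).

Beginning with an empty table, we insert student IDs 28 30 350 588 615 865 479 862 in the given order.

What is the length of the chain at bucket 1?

28 → bucket 4
30 → bucket 1
350 → bucket 1 (collision)
588 → bucket 4 (collision)
615 → bucket 1 (collision)
865 → bucket 1 (collision)
479 → bucket 0
862 → bucket 3
Final buckets:
0: 479
1: 30 -> 350 -> 615 -> 865
2: —
3: 862
4: 28 -> 588

4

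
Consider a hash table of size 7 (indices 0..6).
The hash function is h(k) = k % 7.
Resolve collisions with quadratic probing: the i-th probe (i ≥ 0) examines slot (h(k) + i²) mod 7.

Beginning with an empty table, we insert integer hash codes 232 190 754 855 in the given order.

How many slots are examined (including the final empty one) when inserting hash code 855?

232: h=1 -> slot 1
190: h=1, probe 1,2 -> slot 2
754: h=5 -> slot 5
855: h=1, probe 1,2,5,3 -> slot 3
Table: [., 232, 190, 855, ., 754, .]

4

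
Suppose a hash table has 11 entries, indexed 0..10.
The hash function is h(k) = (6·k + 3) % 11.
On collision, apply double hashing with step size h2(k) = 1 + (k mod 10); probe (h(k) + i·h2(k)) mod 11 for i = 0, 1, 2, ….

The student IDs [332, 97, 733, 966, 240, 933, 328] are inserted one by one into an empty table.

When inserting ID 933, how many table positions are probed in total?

2

332: h=4 -> slot 4
97: h=2 -> slot 2
733: h=1 -> slot 1
966: h=2, h2=7, probe 2,9 -> slot 9
240: h=2, h2=1, probe 2,3 -> slot 3
933: h=2, h2=4, probe 2,6 -> slot 6
328: h=2, h2=9, probe 2,0 -> slot 0
Table: [328, 733, 97, 240, 332, —, 933, —, —, 966, —]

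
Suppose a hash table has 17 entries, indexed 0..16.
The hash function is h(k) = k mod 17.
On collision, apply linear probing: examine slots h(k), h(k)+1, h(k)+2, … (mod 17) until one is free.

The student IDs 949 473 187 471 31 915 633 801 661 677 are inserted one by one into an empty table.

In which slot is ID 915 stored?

1

949: h=14 → slot 14
473: h=14, probe 14,15 → slot 15
187: h=0 → slot 0
471: h=12 → slot 12
31: h=14, probe 14,15,16 → slot 16
915: h=14, probe 14,15,16,0,1 → slot 1
633: h=4 → slot 4
801: h=2 → slot 2
661: h=15, probe 15,16,0,1,2,3 → slot 3
677: h=14, probe 14,15,16,0,1,2,3,4,5 → slot 5
Table: [187, 915, 801, 661, 633, 677, _, _, _, _, _, _, 471, _, 949, 473, 31]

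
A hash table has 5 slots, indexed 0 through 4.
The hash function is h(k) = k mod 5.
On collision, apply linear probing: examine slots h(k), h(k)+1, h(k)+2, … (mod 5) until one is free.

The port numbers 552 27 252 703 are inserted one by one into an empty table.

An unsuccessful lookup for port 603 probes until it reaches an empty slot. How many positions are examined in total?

4

Insert 552: h=2, slot 2 empty => index 2.
Insert 27: h=2, slot 2 occupied => index 3.
Insert 252: h=2, slots 2,3 occupied => index 4.
Insert 703: h=3, slots 3,4 occupied => index 0.
Table: [703, _, 552, 27, 252]
Lookup 603: h=3, probe 3,4,0,1 → slot 1 empty, not found.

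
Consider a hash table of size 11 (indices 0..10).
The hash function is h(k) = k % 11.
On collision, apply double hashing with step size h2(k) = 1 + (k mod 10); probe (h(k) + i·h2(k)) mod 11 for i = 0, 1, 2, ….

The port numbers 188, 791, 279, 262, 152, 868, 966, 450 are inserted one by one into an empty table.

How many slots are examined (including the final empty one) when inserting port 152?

Insert 188: h=1, slot 1 empty → index 1.
Insert 791: h=10, slot 10 empty → index 10.
Insert 279: h=4, slot 4 empty → index 4.
Insert 262: h=9, slot 9 empty → index 9.
Insert 152: h=9, h2=3, slots 9,1,4 occupied → index 7.
Insert 868: h=10, h2=9, slot 10 occupied → index 8.
Insert 966: h=9, h2=7, slot 9 occupied → index 5.
Insert 450: h=10, h2=1, slot 10 occupied → index 0.
Table: [450, 188, -, -, 279, 966, -, 152, 868, 262, 791]

4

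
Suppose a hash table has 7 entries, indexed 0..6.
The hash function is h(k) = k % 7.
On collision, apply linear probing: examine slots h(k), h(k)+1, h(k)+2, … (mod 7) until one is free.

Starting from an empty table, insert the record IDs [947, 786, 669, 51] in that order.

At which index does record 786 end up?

947 hashes to 2; slot 2 is free => place at 2.
786 hashes to 2; 2 taken => place at 3.
669 hashes to 4; slot 4 is free => place at 4.
51 hashes to 2; 2,3,4 taken => place at 5.
Table: [-, -, 947, 786, 669, 51, -]

3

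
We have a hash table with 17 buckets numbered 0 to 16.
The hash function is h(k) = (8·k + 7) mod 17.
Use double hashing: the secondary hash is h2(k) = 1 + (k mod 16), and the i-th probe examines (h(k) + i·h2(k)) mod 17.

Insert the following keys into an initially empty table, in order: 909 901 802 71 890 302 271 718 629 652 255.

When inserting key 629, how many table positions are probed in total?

2

909: h=3 => slot 3
901: h=7 => slot 7
802: h=14 => slot 14
71: h=14, h2=8, probe 14,5 => slot 5
890: h=4 => slot 4
302: h=9 => slot 9
271: h=16 => slot 16
718: h=5, h2=15, probe 5,3,1 => slot 1
629: h=7, h2=6, probe 7,13 => slot 13
652: h=4, h2=13, probe 4,0 => slot 0
255: h=7, h2=16, probe 7,6 => slot 6
Table: [652, 718, ∅, 909, 890, 71, 255, 901, ∅, 302, ∅, ∅, ∅, 629, 802, ∅, 271]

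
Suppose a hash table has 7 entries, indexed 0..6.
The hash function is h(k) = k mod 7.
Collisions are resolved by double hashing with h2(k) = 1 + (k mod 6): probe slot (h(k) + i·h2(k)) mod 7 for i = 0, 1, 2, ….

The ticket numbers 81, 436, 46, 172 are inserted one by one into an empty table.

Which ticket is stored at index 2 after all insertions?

436

81: h=4 -> slot 4
436: h=2 -> slot 2
46: h=4, h2=5, probe 4,2,0 -> slot 0
172: h=4, h2=5, probe 4,2,0,5 -> slot 5
Table: [46, —, 436, —, 81, 172, —]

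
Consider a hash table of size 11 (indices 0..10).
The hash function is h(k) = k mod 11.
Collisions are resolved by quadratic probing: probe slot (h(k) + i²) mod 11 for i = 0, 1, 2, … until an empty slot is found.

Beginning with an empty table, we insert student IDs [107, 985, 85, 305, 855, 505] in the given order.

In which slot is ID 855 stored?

107: h=8 => slot 8
985: h=6 => slot 6
85: h=8, probe 8,9 => slot 9
305: h=8, probe 8,9,1 => slot 1
855: h=8, probe 8,9,1,6,2 => slot 2
505: h=10 => slot 10
Table: [—, 305, 855, —, —, —, 985, —, 107, 85, 505]

2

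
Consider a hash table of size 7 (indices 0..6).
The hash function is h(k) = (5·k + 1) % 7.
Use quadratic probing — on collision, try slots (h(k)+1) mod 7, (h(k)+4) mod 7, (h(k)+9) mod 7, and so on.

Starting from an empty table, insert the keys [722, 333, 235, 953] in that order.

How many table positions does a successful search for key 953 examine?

722 hashes to 6; slot 6 is free => place at 6.
333 hashes to 0; slot 0 is free => place at 0.
235 hashes to 0; 0 taken => place at 1.
953 hashes to 6; 6,0 taken => place at 3.
Table: [333, 235, —, 953, —, —, 722]
Lookup 953: h=6, probe 6,0,3 → found at 3.

3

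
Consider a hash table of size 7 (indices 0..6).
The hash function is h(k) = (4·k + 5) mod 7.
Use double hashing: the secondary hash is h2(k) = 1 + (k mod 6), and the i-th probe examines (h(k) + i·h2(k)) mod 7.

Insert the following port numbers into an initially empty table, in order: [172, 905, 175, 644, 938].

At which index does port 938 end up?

4

Insert 172: h=0, slot 0 empty => index 0.
Insert 905: h=6, slot 6 empty => index 6.
Insert 175: h=5, slot 5 empty => index 5.
Insert 644: h=5, h2=3, slot 5 occupied => index 1.
Insert 938: h=5, h2=3, slots 5,1 occupied => index 4.
Table: [172, 644, —, —, 938, 175, 905]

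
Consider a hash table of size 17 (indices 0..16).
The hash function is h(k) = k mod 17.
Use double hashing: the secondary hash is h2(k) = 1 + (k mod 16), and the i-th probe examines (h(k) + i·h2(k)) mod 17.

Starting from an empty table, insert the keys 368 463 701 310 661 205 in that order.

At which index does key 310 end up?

368 hashes to 11; slot 11 is free => place at 11.
463 hashes to 4; slot 4 is free => place at 4.
701 hashes to 4, h2=14; 4 taken => place at 1.
310 hashes to 4, h2=7; 4,11,1 taken => place at 8.
661 hashes to 15; slot 15 is free => place at 15.
205 hashes to 1, h2=14; 1,15 taken => place at 12.
Table: [_, 701, _, _, 463, _, _, _, 310, _, _, 368, 205, _, _, 661, _]

8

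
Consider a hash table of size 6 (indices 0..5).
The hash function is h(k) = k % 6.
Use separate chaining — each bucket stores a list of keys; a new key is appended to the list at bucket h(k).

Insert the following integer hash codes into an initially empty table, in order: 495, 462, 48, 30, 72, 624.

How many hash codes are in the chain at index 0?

5

495 → bucket 3
462 → bucket 0
48 → bucket 0 (collision)
30 → bucket 0 (collision)
72 → bucket 0 (collision)
624 → bucket 0 (collision)
Final buckets:
0: 462 -> 48 -> 30 -> 72 -> 624
1: -
2: -
3: 495
4: -
5: -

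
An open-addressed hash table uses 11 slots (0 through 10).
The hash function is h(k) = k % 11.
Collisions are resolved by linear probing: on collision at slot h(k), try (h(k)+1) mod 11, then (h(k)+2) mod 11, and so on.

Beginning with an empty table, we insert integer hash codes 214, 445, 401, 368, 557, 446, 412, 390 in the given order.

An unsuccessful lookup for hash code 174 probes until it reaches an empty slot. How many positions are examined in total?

214 hashes to 5; slot 5 is free => place at 5.
445 hashes to 5; 5 taken => place at 6.
401 hashes to 5; 5,6 taken => place at 7.
368 hashes to 5; 5,6,7 taken => place at 8.
557 hashes to 7; 7,8 taken => place at 9.
446 hashes to 6; 6,7,8,9 taken => place at 10.
412 hashes to 5; 5,6,7,8,9,10 taken => place at 0.
390 hashes to 5; 5,6,7,8,9,10,0 taken => place at 1.
Table: [412, 390, ∅, ∅, ∅, 214, 445, 401, 368, 557, 446]
Lookup 174: h=9, probe 9,10,0,1,2 → slot 2 empty, not found.

5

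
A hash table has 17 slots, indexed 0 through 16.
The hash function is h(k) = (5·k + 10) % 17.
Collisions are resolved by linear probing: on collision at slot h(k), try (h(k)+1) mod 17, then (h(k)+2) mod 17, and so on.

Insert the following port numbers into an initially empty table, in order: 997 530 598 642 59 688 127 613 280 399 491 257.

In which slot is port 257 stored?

Insert 997: h=14, slot 14 empty → index 14.
Insert 530: h=8, slot 8 empty → index 8.
Insert 598: h=8, slot 8 occupied → index 9.
Insert 642: h=7, slot 7 empty → index 7.
Insert 59: h=16, slot 16 empty → index 16.
Insert 688: h=16, slot 16 occupied → index 0.
Insert 127: h=16, slots 16,0 occupied → index 1.
Insert 613: h=15, slot 15 empty → index 15.
Insert 280: h=16, slots 16,0,1 occupied → index 2.
Insert 399: h=16, slots 16,0,1,2 occupied → index 3.
Insert 491: h=0, slots 0,1,2,3 occupied → index 4.
Insert 257: h=3, slots 3,4 occupied → index 5.
Table: [688, 127, 280, 399, 491, 257, _, 642, 530, 598, _, _, _, _, 997, 613, 59]

5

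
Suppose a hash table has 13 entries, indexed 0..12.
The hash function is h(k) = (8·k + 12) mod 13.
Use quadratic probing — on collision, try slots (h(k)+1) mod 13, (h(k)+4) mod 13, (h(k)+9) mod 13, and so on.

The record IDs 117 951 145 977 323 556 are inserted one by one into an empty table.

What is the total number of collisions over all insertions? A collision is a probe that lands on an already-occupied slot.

3

117: h=12 => slot 12
951: h=2 => slot 2
145: h=2, probe 2,3 => slot 3
977: h=2, probe 2,3,6 => slot 6
323: h=9 => slot 9
556: h=1 => slot 1
Table: [., 556, 951, 145, ., ., 977, ., ., 323, ., ., 117]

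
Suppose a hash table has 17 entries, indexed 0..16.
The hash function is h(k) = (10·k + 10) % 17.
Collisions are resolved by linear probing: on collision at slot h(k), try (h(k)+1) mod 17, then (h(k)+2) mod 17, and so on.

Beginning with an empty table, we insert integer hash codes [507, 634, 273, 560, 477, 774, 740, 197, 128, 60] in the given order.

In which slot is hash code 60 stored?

Insert 507: h=14, slot 14 empty → index 14.
Insert 634: h=9, slot 9 empty → index 9.
Insert 273: h=3, slot 3 empty → index 3.
Insert 560: h=0, slot 0 empty → index 0.
Insert 477: h=3, slot 3 occupied → index 4.
Insert 774: h=15, slot 15 empty → index 15.
Insert 740: h=15, slot 15 occupied → index 16.
Insert 197: h=8, slot 8 empty → index 8.
Insert 128: h=15, slots 15,16,0 occupied → index 1.
Insert 60: h=15, slots 15,16,0,1 occupied → index 2.
Table: [560, 128, 60, 273, 477, ∅, ∅, ∅, 197, 634, ∅, ∅, ∅, ∅, 507, 774, 740]

2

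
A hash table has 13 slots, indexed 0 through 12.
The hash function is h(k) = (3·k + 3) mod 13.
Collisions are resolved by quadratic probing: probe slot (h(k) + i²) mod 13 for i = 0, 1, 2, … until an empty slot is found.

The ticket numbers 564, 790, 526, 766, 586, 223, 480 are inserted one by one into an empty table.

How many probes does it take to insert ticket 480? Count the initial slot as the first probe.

564 hashes to 5; slot 5 is free => place at 5.
790 hashes to 7; slot 7 is free => place at 7.
526 hashes to 8; slot 8 is free => place at 8.
766 hashes to 0; slot 0 is free => place at 0.
586 hashes to 6; slot 6 is free => place at 6.
223 hashes to 9; slot 9 is free => place at 9.
480 hashes to 0; 0 taken => place at 1.
Table: [766, 480, _, _, _, 564, 586, 790, 526, 223, _, _, _]

2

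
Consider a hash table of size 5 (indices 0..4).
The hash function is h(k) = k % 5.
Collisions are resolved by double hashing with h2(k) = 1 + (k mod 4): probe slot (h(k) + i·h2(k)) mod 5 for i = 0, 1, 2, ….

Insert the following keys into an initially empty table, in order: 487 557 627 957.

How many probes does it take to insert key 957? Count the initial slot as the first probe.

487 hashes to 2; slot 2 is free -> place at 2.
557 hashes to 2, h2=2; 2 taken -> place at 4.
627 hashes to 2, h2=4; 2 taken -> place at 1.
957 hashes to 2, h2=2; 2,4,1 taken -> place at 3.
Table: [_, 627, 487, 957, 557]

4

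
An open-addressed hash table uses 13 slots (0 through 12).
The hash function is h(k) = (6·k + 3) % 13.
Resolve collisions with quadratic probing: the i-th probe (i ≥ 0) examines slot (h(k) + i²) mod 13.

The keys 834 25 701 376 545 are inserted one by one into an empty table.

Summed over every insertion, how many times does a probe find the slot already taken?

6

Insert 834: h=2, slot 2 empty → index 2.
Insert 25: h=10, slot 10 empty → index 10.
Insert 701: h=10, slot 10 occupied → index 11.
Insert 376: h=10, slots 10,11 occupied → index 1.
Insert 545: h=10, slots 10,11,1 occupied → index 6.
Table: [∅, 376, 834, ∅, ∅, ∅, 545, ∅, ∅, ∅, 25, 701, ∅]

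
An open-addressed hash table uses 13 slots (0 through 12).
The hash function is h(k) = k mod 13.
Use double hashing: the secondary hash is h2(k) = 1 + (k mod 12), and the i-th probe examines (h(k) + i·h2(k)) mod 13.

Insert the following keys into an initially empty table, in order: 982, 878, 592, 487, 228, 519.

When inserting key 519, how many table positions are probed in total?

2

982: h=7 => slot 7
878: h=7, h2=3, probe 7,10 => slot 10
592: h=7, h2=5, probe 7,12 => slot 12
487: h=6 => slot 6
228: h=7, h2=1, probe 7,8 => slot 8
519: h=12, h2=4, probe 12,3 => slot 3
Table: [., ., ., 519, ., ., 487, 982, 228, ., 878, ., 592]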